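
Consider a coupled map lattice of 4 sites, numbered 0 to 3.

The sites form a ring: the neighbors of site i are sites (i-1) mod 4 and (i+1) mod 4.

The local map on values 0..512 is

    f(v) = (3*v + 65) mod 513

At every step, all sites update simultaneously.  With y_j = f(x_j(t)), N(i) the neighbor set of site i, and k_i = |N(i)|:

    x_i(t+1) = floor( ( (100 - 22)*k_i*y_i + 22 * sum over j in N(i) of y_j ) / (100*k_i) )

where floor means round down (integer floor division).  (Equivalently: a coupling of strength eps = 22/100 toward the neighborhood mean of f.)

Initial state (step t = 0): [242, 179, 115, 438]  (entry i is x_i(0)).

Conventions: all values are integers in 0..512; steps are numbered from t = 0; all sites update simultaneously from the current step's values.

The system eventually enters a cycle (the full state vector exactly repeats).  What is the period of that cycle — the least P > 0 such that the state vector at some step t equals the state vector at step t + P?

Simulating step by step:
t=0: [242, 179, 115, 438]
t=1: [265, 145, 368, 351]
t=2: [335, 443, 176, 125]
t=3: [123, 300, 151, 356]
t=4: [400, 400, 65, 131]
t=5: [263, 241, 279, 412]
t=6: [326, 294, 363, 294]
t=7: [108, 354, 195, 354]
t=8: [325, 136, 129, 136]
t=9: [114, 420, 456, 420]
t=10: [383, 322, 383, 322]
t=11: [147, 45, 147, 45]
t=12: [438, 267, 438, 267]
t=13: [353, 353, 353, 353]
t=14: [98, 98, 98, 98]
t=15: [359, 359, 359, 359]
t=16: [116, 116, 116, 116]
t=17: [413, 413, 413, 413]
t=18: [278, 278, 278, 278]
t=19: [386, 386, 386, 386]
t=20: [197, 197, 197, 197]
t=21: [143, 143, 143, 143]
t=22: [494, 494, 494, 494]
t=23: [8, 8, 8, 8]
t=24: [89, 89, 89, 89]
t=25: [332, 332, 332, 332]
t=26: [35, 35, 35, 35]
t=27: [170, 170, 170, 170]
t=28: [62, 62, 62, 62]
t=29: [251, 251, 251, 251]
t=30: [305, 305, 305, 305]
t=31: [467, 467, 467, 467]
t=32: [440, 440, 440, 440]
t=33: [359, 359, 359, 359]

Answer: 18
Key observation: The state at step 15, [359, 359, 359, 359], reappears at step 33 — and no state repeats earlier — so the cycle the system enters has period 18.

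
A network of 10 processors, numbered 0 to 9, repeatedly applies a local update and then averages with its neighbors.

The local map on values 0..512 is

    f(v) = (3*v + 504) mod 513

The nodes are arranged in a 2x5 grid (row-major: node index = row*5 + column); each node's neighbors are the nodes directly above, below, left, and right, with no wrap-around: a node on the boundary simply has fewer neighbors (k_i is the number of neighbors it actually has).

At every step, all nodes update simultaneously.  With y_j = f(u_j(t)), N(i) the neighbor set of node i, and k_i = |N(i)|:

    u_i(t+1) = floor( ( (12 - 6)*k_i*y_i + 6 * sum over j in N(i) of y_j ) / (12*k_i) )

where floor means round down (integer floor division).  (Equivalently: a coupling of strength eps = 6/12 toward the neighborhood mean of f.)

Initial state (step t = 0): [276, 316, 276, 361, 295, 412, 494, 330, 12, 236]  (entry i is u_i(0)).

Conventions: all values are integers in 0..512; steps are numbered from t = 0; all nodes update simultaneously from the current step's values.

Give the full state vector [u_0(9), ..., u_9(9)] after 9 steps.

Answer: [228, 248, 416, 442, 376, 232, 235, 394, 371, 279]

Derivation:
t=0: [276, 316, 276, 361, 295, 412, 494, 330, 12, 236]
t=1: [309, 389, 310, 140, 240, 288, 406, 364, 130, 190]
t=2: [321, 232, 304, 370, 213, 318, 180, 190, 276, 168]
t=3: [372, 228, 244, 173, 201, 330, 118, 143, 256, 353]
t=4: [198, 187, 287, 344, 174, 340, 347, 343, 282, 93]
t=5: [170, 89, 345, 365, 195, 268, 177, 365, 376, 216]
t=6: [385, 214, 63, 56, 78, 268, 104, 47, 87, 102]
t=7: [160, 160, 158, 189, 226, 246, 240, 188, 224, 267]
t=8: [407, 424, 325, 151, 159, 275, 220, 156, 136, 216]
t=9: [228, 248, 416, 442, 376, 232, 235, 394, 371, 279]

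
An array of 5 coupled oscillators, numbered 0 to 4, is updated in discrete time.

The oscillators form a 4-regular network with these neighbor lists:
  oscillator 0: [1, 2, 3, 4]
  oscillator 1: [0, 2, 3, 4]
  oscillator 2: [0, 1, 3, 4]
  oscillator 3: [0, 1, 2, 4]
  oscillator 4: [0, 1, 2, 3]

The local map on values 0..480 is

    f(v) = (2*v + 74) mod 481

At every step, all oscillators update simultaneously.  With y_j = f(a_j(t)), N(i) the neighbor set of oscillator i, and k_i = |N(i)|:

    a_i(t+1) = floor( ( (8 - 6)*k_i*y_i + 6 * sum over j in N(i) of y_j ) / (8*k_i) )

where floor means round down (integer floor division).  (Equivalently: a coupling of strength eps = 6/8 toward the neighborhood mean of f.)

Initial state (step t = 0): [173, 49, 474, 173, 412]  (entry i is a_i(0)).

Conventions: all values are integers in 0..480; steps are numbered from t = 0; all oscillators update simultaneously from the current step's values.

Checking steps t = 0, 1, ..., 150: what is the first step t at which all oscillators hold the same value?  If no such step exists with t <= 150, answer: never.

Simulating step by step:
t=0: [173, 49, 474, 173, 412]  (not all equal)
t=1: [305, 289, 282, 305, 305]  (not all equal)
t=2: [188, 186, 185, 188, 188]  (not all equal)
t=3: [448, 447, 447, 448, 448]  (not all equal)
t=4: [7, 7, 7, 7, 7]  (all equal)

Answer: 4
Key observation: Synchronization is absorbing here: once all oscillators are equal they stay equal, and step 4 is the first all-equal step.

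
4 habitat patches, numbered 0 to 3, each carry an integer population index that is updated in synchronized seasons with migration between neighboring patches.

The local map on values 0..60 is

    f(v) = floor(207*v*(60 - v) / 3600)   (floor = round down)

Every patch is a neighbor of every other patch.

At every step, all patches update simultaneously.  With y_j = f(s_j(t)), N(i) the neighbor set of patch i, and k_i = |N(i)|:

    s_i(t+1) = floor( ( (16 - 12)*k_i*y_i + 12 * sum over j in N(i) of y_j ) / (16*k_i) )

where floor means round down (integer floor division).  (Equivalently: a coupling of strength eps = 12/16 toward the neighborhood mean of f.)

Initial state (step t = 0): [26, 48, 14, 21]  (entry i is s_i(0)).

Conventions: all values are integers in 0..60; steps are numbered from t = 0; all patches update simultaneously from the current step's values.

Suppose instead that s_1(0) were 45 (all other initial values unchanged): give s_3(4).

Simulating step by step:
t=0: [26, 45, 14, 21]
t=1: [43, 43, 43, 43]
t=2: [42, 42, 42, 42]
t=3: [43, 43, 43, 43]
t=4: [42, 42, 42, 42]

Answer: s_3(4) = 42
Key observation: This trace re-runs the system from the modified initial state.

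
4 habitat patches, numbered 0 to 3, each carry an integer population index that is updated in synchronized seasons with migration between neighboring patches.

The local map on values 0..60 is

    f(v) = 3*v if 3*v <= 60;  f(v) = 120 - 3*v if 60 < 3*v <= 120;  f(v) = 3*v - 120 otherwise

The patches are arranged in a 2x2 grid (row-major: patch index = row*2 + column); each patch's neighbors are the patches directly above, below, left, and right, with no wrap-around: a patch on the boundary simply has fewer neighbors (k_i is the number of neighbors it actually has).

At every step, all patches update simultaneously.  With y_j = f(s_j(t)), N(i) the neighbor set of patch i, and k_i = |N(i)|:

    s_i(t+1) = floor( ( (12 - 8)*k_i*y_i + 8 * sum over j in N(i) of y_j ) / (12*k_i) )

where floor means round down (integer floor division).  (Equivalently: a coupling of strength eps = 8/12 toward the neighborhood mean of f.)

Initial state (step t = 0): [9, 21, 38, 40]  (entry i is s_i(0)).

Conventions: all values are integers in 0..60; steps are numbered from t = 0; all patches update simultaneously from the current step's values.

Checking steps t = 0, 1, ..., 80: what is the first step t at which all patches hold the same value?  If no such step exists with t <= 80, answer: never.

Simulating step by step:
t=0: [9, 21, 38, 40]  (not all equal)
t=1: [30, 28, 11, 21]  (not all equal)
t=2: [33, 41, 40, 42]  (not all equal)
t=3: [8, 10, 9, 3]  (not all equal)
t=4: [27, 21, 20, 22]  (not all equal)
t=5: [52, 50, 51, 57]  (not all equal)
t=6: [33, 39, 40, 38]  (not all equal)
t=7: [8, 10, 9, 3]  (not all equal)

Answer: never
Key observation: The state at step 3 reappears at step 7 — the system is in a cycle of period 4 from step 3 on.  No step 0..7 is synchronized, and the cycle repeats forever, so no step up to 80 (or ever) has all patches equal.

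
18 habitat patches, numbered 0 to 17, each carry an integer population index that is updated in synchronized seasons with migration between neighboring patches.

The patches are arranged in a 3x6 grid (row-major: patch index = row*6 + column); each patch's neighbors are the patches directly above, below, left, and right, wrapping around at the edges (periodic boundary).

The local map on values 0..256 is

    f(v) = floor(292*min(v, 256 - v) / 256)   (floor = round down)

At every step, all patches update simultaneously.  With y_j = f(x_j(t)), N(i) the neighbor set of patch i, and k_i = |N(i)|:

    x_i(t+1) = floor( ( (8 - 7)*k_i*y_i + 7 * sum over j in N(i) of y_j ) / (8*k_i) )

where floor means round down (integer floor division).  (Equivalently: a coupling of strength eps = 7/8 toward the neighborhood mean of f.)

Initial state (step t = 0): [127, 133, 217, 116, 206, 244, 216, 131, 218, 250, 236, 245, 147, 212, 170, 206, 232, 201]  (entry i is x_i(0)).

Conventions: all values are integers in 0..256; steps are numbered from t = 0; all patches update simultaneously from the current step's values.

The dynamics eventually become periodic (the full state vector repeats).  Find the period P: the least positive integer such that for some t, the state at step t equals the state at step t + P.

Answer: 4
Key observation: The state at step 18, [143, 143, 143, 144, 145, 144, 143, 143, 143, 144, 145, 144, 143, 143, 143, 144, 145, 144], reappears at step 22 — and no state repeats earlier — so the cycle the system enters has period 4.

Derivation:
t=0: [127, 133, 217, 116, 206, 244, 216, 131, 218, 250, 236, 245, 147, 212, 170, 206, 232, 201]
t=1: [88, 100, 95, 52, 49, 61, 97, 78, 68, 56, 25, 32, 81, 116, 54, 64, 46, 46]
t=2: [96, 107, 81, 72, 52, 61, 82, 105, 79, 59, 48, 61, 97, 94, 92, 60, 52, 60]
t=3: [99, 108, 98, 72, 65, 75, 100, 105, 94, 72, 62, 70, 96, 112, 91, 76, 61, 75]
t=4: [108, 117, 104, 87, 76, 87, 105, 117, 104, 85, 75, 87, 109, 115, 107, 84, 77, 85]
t=5: [119, 127, 118, 98, 91, 100, 119, 126, 117, 98, 91, 99, 118, 128, 116, 100, 90, 101]
t=6: [132, 140, 130, 114, 106, 115, 131, 139, 130, 114, 106, 116, 132, 139, 131, 114, 107, 115]
t=7: [137, 136, 137, 130, 125, 131, 137, 136, 137, 130, 125, 131, 137, 136, 137, 130, 124, 131]
t=8: [136, 135, 136, 141, 142, 140, 136, 135, 136, 141, 142, 140, 136, 135, 136, 140, 142, 140]
t=9: [135, 137, 135, 132, 130, 132, 135, 137, 135, 132, 130, 132, 135, 137, 135, 132, 130, 132]
t=10: [138, 136, 138, 140, 142, 140, 138, 136, 138, 140, 142, 140, 138, 136, 138, 140, 142, 140]
t=11: [134, 135, 134, 132, 130, 132, 134, 135, 134, 132, 130, 132, 134, 135, 134, 132, 130, 132]
t=12: [139, 138, 139, 141, 142, 141, 139, 138, 139, 141, 142, 141, 139, 138, 139, 141, 142, 141]
t=13: [132, 133, 132, 131, 130, 131, 132, 133, 132, 131, 130, 131, 132, 133, 132, 131, 130, 131]
t=14: [141, 140, 141, 142, 142, 142, 141, 140, 141, 142, 142, 142, 141, 140, 141, 142, 142, 142]
t=15: [131, 131, 131, 130, 130, 130, 131, 131, 131, 130, 130, 130, 131, 131, 131, 130, 130, 130]
t=16: [142, 142, 142, 142, 143, 142, 142, 142, 142, 142, 143, 142, 142, 142, 142, 142, 143, 142]
t=17: [130, 130, 130, 129, 128, 129, 130, 130, 130, 129, 128, 129, 130, 130, 130, 129, 128, 129]
t=18: [143, 143, 143, 144, 145, 144, 143, 143, 143, 144, 145, 144, 143, 143, 143, 144, 145, 144]
t=19: [127, 128, 127, 127, 126, 127, 127, 128, 127, 127, 126, 127, 127, 128, 127, 127, 126, 127]
t=20: [144, 145, 144, 143, 143, 143, 144, 145, 144, 143, 143, 143, 144, 145, 144, 143, 143, 143]
t=21: [127, 126, 127, 127, 128, 127, 127, 126, 127, 127, 128, 127, 127, 126, 127, 127, 128, 127]
t=22: [143, 143, 143, 144, 145, 144, 143, 143, 143, 144, 145, 144, 143, 143, 143, 144, 145, 144]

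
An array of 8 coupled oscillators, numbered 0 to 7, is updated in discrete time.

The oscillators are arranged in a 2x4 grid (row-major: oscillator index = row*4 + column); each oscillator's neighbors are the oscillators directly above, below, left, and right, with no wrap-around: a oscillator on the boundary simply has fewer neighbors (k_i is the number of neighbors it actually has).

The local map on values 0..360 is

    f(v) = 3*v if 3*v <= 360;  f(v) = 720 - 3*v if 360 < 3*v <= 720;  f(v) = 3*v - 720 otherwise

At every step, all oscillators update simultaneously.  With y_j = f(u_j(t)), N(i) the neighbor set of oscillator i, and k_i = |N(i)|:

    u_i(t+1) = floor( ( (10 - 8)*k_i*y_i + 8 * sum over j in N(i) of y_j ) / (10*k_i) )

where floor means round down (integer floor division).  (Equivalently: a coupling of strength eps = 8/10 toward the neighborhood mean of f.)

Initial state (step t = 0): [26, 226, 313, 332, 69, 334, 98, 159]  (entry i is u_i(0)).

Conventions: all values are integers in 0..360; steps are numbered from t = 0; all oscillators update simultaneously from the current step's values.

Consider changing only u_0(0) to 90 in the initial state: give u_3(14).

Simulating step by step:
t=0: [90, 226, 313, 332, 69, 334, 98, 159]
t=1: [153, 214, 207, 240, 262, 201, 257, 276]
t=2: [109, 142, 54, 82, 164, 75, 96, 42]
t=3: [274, 249, 253, 164, 266, 261, 194, 238]
t=4: [62, 59, 112, 63, 81, 77, 56, 147]
t=5: [205, 236, 209, 283, 215, 203, 259, 198]
t=6: [55, 84, 71, 113, 101, 60, 99, 99]
t=7: [255, 199, 279, 271, 198, 263, 243, 313]
t=8: [108, 86, 83, 153, 70, 82, 109, 84]
t=9: [252, 270, 275, 252, 270, 261, 264, 285]
t=10: [79, 72, 73, 103, 57, 79, 95, 70]
t=11: [202, 228, 259, 233, 223, 226, 234, 279]
t=12: [57, 64, 31, 73, 72, 36, 61, 39]
t=13: [197, 137, 177, 127, 154, 179, 121, 184]
t=14: [252, 195, 305, 210, 176, 283, 215, 312]

Answer: u_3(14) = 210
Key observation: This trace re-runs the system from the modified initial state.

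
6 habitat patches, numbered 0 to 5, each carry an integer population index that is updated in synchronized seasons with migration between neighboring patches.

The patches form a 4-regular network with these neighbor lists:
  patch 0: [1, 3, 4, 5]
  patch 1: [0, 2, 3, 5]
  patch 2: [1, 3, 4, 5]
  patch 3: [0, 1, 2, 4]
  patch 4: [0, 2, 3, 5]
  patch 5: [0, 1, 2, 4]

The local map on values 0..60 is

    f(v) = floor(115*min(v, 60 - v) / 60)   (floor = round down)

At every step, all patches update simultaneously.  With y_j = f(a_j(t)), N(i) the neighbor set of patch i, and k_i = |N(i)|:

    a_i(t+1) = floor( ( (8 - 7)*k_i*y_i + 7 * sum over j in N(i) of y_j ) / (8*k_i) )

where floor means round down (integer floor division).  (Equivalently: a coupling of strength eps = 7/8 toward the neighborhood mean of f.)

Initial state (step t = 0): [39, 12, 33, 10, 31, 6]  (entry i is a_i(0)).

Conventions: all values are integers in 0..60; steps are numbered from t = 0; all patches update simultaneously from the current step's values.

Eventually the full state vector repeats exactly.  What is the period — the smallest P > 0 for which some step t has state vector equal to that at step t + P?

Answer: 6
Key observation: The state at step 12, [49, 49, 49, 49, 49, 49], reappears at step 18 — and no state repeats earlier — so the cycle the system enters has period 6.

Derivation:
t=0: [39, 12, 33, 10, 31, 6]
t=1: [28, 29, 30, 39, 33, 38]
t=2: [47, 48, 48, 52, 48, 52]
t=3: [19, 19, 19, 22, 19, 22]
t=4: [38, 38, 38, 36, 38, 36]
t=5: [43, 43, 43, 42, 43, 42]
t=6: [32, 32, 32, 32, 32, 32]
t=7: [53, 53, 53, 53, 53, 53]
t=8: [13, 13, 13, 13, 13, 13]
t=9: [24, 24, 24, 24, 24, 24]
t=10: [46, 46, 46, 46, 46, 46]
t=11: [26, 26, 26, 26, 26, 26]
t=12: [49, 49, 49, 49, 49, 49]
t=13: [21, 21, 21, 21, 21, 21]
t=14: [40, 40, 40, 40, 40, 40]
t=15: [38, 38, 38, 38, 38, 38]
t=16: [42, 42, 42, 42, 42, 42]
t=17: [34, 34, 34, 34, 34, 34]
t=18: [49, 49, 49, 49, 49, 49]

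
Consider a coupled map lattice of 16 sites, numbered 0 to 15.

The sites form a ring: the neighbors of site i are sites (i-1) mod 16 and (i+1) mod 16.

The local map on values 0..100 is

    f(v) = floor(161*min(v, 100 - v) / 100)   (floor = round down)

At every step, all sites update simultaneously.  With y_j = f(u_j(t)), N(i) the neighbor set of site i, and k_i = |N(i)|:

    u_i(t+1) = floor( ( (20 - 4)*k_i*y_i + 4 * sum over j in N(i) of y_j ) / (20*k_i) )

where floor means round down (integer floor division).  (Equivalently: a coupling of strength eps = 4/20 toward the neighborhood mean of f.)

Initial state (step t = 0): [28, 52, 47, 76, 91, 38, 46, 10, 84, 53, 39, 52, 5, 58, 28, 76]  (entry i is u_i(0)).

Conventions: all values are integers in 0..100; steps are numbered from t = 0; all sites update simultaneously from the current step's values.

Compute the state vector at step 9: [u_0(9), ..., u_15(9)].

Answer: [50, 71, 68, 76, 72, 74, 76, 73, 70, 73, 71, 74, 55, 47, 39, 40]

Derivation:
t=0: [28, 52, 47, 76, 91, 38, 46, 10, 84, 53, 39, 52, 5, 58, 28, 76]
t=1: [47, 73, 71, 39, 21, 57, 66, 22, 29, 68, 64, 68, 20, 58, 46, 39]
t=2: [70, 46, 47, 57, 39, 63, 53, 38, 45, 51, 55, 49, 37, 64, 72, 64]
t=3: [51, 71, 74, 68, 62, 60, 72, 63, 71, 76, 73, 75, 60, 56, 47, 54]
t=4: [74, 48, 42, 51, 60, 61, 48, 56, 46, 39, 42, 42, 62, 69, 74, 74]
t=5: [44, 72, 69, 75, 65, 63, 74, 71, 72, 63, 66, 66, 60, 49, 41, 41]
t=6: [67, 47, 47, 42, 54, 56, 43, 45, 46, 57, 54, 55, 64, 75, 67, 66]
t=7: [55, 72, 74, 68, 72, 70, 69, 71, 73, 70, 73, 70, 56, 43, 51, 53]
t=8: [69, 47, 42, 49, 45, 47, 48, 46, 43, 47, 44, 49, 67, 70, 76, 75]
t=9: [50, 71, 68, 76, 72, 74, 76, 73, 70, 73, 71, 74, 55, 47, 39, 40]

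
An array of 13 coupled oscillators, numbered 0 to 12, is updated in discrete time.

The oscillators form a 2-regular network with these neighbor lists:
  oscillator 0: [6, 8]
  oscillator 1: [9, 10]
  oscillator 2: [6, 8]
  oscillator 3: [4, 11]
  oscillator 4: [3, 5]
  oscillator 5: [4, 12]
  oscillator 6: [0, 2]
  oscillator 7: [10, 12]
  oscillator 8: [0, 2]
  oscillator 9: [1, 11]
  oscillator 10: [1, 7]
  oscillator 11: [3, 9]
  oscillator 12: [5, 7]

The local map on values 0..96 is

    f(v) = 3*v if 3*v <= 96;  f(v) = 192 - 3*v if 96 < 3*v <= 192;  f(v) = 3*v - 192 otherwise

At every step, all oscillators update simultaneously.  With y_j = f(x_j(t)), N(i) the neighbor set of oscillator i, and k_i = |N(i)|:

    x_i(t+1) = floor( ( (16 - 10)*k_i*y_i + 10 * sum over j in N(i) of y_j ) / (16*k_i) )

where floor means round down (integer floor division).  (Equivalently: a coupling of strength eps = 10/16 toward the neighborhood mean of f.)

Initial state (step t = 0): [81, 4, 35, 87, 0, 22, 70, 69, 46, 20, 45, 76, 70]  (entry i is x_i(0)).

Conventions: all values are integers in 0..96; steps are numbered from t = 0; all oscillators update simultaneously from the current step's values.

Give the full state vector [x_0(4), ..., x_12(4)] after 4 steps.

Simulating step by step:
t=0: [81, 4, 35, 87, 0, 22, 70, 69, 46, 20, 45, 76, 70]
t=1: [41, 41, 55, 37, 42, 30, 49, 29, 63, 37, 29, 53, 32]
t=2: [40, 78, 25, 61, 78, 84, 46, 89, 31, 62, 81, 63, 91]
t=3: [72, 33, 74, 17, 37, 60, 66, 69, 80, 16, 55, 5, 72]
t=4: [25, 58, 28, 49, 50, 37, 19, 21, 34, 51, 43, 36, 17]

Answer: [25, 58, 28, 49, 50, 37, 19, 21, 34, 51, 43, 36, 17]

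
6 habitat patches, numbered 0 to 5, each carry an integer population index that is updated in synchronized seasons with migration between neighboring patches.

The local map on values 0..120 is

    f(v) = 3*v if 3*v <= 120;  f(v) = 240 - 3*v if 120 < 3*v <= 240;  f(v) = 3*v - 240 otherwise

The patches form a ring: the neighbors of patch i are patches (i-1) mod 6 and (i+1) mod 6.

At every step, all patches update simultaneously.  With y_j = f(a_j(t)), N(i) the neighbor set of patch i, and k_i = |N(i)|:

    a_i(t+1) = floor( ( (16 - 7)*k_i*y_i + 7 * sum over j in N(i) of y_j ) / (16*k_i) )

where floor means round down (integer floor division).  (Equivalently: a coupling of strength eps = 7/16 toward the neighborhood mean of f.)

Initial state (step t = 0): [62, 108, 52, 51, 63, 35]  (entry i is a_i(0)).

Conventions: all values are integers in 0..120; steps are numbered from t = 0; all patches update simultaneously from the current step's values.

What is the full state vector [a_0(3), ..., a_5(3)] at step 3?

Answer: [48, 40, 33, 39, 49, 49]

Derivation:
t=0: [62, 108, 52, 51, 63, 35]
t=1: [71, 77, 84, 78, 70, 82]
t=2: [18, 13, 10, 12, 19, 15]
t=3: [48, 40, 33, 39, 49, 49]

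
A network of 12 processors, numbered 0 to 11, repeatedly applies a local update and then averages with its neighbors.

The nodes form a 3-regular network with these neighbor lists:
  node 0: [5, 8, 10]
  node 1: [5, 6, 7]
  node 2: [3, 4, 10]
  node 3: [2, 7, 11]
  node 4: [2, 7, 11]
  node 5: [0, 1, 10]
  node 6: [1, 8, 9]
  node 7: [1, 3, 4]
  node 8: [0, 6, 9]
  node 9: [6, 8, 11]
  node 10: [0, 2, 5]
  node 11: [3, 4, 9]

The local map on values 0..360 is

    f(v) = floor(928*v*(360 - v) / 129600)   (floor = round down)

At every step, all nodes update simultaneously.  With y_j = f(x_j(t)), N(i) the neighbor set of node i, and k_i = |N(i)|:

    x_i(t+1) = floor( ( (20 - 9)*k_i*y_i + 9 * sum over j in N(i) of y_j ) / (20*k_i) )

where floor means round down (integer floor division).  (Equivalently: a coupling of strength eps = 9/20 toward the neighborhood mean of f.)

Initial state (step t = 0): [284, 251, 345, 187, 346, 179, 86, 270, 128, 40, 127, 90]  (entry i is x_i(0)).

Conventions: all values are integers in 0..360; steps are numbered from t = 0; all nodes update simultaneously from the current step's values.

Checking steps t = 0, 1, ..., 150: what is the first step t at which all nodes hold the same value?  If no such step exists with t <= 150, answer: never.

Simulating step by step:
t=0: [284, 251, 345, 187, 346, 179, 86, 270, 128, 40, 127, 90]  (not all equal)
t=1: [182, 193, 91, 184, 76, 211, 167, 164, 178, 133, 179, 149]  (not all equal)
t=2: [230, 229, 188, 221, 179, 227, 228, 218, 228, 221, 221, 213]  (not all equal)
t=3: [215, 215, 227, 221, 228, 215, 215, 221, 215, 218, 219, 223]  (not all equal)
t=4: [222, 222, 217, 218, 216, 222, 222, 219, 222, 221, 220, 218]  (not all equal)
t=5: [219, 219, 221, 221, 221, 219, 219, 220, 219, 219, 220, 220]  (not all equal)
t=6: [220, 220, 219, 219, 219, 220, 221, 219, 221, 220, 220, 219]  (not all equal)
t=7: [219, 220, 220, 221, 221, 220, 219, 220, 219, 219, 220, 220]  (not all equal)
t=8: [220, 220, 219, 219, 219, 220, 220, 219, 221, 220, 220, 219]  (not all equal)
t=9: [219, 220, 220, 221, 221, 220, 219, 220, 219, 220, 220, 220]  (not all equal)
t=10: [220, 220, 219, 219, 219, 220, 220, 219, 220, 220, 220, 219]  (not all equal)
t=11: [220, 220, 220, 221, 221, 220, 220, 220, 220, 220, 220, 220]  (not all equal)
t=12: [220, 220, 219, 219, 219, 220, 220, 219, 220, 220, 220, 219]  (not all equal)

Answer: never
Key observation: The state at step 10 reappears at step 12 — the system is in a cycle of period 2 from step 10 on.  No step 0..12 is synchronized, and the cycle repeats forever, so no step up to 150 (or ever) has all nodes equal.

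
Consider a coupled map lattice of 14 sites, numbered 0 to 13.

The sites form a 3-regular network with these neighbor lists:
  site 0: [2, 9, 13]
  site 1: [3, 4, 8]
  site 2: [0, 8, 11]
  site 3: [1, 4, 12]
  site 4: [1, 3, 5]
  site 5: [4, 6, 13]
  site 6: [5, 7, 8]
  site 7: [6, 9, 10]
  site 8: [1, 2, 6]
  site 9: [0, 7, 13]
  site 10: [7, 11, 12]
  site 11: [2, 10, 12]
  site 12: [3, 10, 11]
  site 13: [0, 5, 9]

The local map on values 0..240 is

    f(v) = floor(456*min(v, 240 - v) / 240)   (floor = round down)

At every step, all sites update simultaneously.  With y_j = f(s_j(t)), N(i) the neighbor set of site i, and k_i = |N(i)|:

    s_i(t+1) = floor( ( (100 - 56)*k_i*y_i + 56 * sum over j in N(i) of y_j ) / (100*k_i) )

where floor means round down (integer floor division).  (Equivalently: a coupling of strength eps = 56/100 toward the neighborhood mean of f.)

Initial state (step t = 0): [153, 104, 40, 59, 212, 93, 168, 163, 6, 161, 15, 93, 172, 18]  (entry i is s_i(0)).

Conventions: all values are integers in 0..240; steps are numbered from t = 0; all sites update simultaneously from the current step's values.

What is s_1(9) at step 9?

Simulating step by step:
t=0: [153, 104, 40, 59, 212, 93, 168, 163, 6, 161, 15, 93, 172, 18]
t=1: [121, 119, 99, 120, 113, 119, 122, 122, 81, 130, 96, 120, 115, 106]
t=2: [211, 210, 196, 223, 221, 218, 211, 213, 186, 213, 205, 210, 215, 211]
t=3: [59, 56, 76, 40, 40, 45, 60, 54, 81, 52, 57, 61, 49, 51]
t=4: [112, 103, 134, 84, 83, 90, 113, 104, 135, 100, 105, 115, 96, 97]
t=5: [200, 181, 205, 169, 167, 178, 200, 199, 201, 194, 199, 204, 187, 187]
t=6: [80, 113, 69, 124, 128, 110, 83, 78, 79, 85, 79, 75, 96, 96]
t=7: [155, 202, 140, 210, 213, 194, 163, 152, 159, 160, 154, 148, 175, 177]
t=8: [156, 80, 174, 71, 62, 97, 140, 159, 143, 150, 158, 165, 127, 127]
t=9: [165, 148, 145, 149, 139, 178, 180, 163, 168, 173, 163, 154, 174, 190]

Answer: s_1(9) = 148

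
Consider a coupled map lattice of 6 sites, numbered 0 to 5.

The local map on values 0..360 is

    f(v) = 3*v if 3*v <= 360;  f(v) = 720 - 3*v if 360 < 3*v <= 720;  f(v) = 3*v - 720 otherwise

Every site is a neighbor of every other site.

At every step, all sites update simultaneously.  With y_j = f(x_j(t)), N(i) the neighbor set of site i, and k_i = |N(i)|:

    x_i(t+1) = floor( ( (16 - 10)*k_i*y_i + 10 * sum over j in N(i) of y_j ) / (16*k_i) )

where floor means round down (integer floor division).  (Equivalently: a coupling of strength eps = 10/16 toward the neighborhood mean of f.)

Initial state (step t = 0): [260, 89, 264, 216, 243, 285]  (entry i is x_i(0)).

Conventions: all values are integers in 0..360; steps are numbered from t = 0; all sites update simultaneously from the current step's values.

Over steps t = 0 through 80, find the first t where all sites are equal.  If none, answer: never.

Simulating step by step:
t=0: [260, 89, 264, 216, 243, 285]  (not all equal)
t=1: [91, 143, 94, 94, 79, 110]  (not all equal)
t=2: [280, 284, 282, 282, 271, 294]  (not all equal)
t=3: [124, 127, 126, 126, 118, 135]  (not all equal)
t=4: [342, 339, 340, 340, 343, 333]  (not all equal)
t=5: [300, 298, 298, 298, 301, 293]  (not all equal)
t=6: [175, 174, 174, 174, 176, 170]  (not all equal)
t=7: [197, 198, 198, 198, 196, 201]  (not all equal)
t=8: [126, 126, 126, 126, 127, 123]  (not all equal)
t=9: [342, 342, 342, 342, 342, 345]  (not all equal)
t=10: [307, 307, 307, 307, 307, 309]  (not all equal)
t=11: [201, 201, 201, 201, 201, 203]  (not all equal)
t=12: [116, 116, 116, 116, 116, 114]  (not all equal)
t=13: [347, 347, 347, 347, 347, 345]  (not all equal)
t=14: [320, 320, 320, 320, 320, 318]  (not all equal)
t=15: [239, 239, 239, 239, 239, 237]  (not all equal)
t=16: [3, 3, 3, 3, 3, 5]  (not all equal)
t=17: [9, 9, 9, 9, 9, 11]  (not all equal)
t=18: [27, 27, 27, 27, 27, 29]  (not all equal)
t=19: [81, 81, 81, 81, 81, 83]  (not all equal)
t=20: [243, 243, 243, 243, 243, 245]  (not all equal)
t=21: [9, 9, 9, 9, 9, 11]  (not all equal)

Answer: never
Key observation: The state at step 17 reappears at step 21 — the system is in a cycle of period 4 from step 17 on.  No step 0..21 is synchronized, and the cycle repeats forever, so no step up to 80 (or ever) has all sites equal.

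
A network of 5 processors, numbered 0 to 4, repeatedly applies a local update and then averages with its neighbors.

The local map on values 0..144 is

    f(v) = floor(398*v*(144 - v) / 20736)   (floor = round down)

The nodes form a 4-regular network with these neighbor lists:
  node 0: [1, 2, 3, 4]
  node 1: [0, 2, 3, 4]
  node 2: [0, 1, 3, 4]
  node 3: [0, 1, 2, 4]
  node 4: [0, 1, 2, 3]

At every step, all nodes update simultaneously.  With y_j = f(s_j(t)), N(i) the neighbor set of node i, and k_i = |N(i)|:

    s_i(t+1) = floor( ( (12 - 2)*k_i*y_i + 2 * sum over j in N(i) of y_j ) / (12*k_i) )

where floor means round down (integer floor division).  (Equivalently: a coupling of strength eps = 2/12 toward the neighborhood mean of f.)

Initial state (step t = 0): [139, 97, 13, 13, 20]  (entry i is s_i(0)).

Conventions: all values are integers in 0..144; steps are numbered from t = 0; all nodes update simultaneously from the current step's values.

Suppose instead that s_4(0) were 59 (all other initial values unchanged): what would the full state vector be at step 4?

Simulating step by step:
t=0: [139, 97, 13, 13, 59]
t=1: [21, 79, 36, 36, 86]
t=2: [55, 93, 74, 74, 91]
t=3: [93, 91, 98, 98, 92]
t=4: [90, 91, 86, 86, 90]

Answer: [90, 91, 86, 86, 90]
Key observation: This trace re-runs the system from the modified initial state.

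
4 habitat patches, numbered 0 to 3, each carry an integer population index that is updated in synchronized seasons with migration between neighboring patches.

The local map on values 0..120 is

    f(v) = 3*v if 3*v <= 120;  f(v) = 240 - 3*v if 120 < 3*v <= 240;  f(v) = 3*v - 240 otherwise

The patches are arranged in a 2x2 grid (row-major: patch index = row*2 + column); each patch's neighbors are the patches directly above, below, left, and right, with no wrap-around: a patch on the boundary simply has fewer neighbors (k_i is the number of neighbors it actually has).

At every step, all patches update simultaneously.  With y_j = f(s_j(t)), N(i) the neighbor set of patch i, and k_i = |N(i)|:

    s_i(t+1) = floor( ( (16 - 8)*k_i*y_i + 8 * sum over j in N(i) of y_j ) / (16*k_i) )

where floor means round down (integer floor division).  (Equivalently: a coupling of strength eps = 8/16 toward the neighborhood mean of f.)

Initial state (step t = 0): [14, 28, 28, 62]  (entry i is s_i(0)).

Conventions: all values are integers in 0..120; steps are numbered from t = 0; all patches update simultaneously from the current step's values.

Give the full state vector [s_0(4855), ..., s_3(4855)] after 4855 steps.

Answer: [24, 24, 24, 24]
Key observation: The state at step 9, [24, 24, 24, 24], reappears at step 11: the system is in a cycle of period 2 from step 9 on.  Therefore the state at step 4855 equals the state at step 9 + ((4855 - 9) mod 2) = 9, which is [24, 24, 24, 24].

Derivation:
t=0: [14, 28, 28, 62]
t=1: [63, 66, 66, 69]
t=2: [46, 42, 42, 37]
t=3: [108, 110, 110, 112]
t=4: [87, 90, 90, 93]
t=5: [25, 30, 30, 34]
t=6: [82, 89, 89, 96]
t=7: [16, 27, 27, 37]
t=8: [64, 80, 80, 96]
t=9: [24, 24, 24, 24]
t=10: [72, 72, 72, 72]
t=11: [24, 24, 24, 24]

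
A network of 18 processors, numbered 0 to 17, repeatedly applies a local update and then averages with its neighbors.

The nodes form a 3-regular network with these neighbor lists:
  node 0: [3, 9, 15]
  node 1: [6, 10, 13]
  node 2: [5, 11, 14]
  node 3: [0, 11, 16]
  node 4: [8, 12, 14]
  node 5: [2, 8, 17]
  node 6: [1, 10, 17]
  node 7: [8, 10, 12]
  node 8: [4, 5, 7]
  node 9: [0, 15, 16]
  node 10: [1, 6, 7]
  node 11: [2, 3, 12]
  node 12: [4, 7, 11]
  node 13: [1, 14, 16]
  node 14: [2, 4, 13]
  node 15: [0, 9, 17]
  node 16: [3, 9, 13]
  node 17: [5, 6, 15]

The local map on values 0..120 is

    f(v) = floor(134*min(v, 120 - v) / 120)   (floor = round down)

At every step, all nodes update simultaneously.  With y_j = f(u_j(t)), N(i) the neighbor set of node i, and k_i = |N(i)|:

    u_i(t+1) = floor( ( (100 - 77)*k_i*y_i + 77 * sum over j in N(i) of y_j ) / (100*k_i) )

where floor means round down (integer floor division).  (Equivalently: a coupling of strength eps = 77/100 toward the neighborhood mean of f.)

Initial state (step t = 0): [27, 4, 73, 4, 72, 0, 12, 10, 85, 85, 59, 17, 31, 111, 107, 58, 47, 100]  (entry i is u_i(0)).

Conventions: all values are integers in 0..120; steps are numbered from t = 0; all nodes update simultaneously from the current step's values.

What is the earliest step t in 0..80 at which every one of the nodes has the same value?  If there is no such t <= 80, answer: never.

Simulating step by step:
t=0: [27, 4, 73, 4, 72, 0, 12, 10, 85, 85, 59, 17, 31, 111, 107, 58, 47, 100]  (not all equal)
t=1: [34, 23, 20, 26, 34, 29, 26, 37, 25, 46, 22, 27, 28, 20, 32, 38, 25, 24]  (not all equal)
t=2: [39, 25, 29, 30, 32, 26, 25, 30, 34, 38, 29, 27, 34, 27, 28, 38, 32, 32]  (not all equal)
t=3: [39, 29, 30, 35, 35, 33, 30, 34, 33, 40, 29, 33, 33, 30, 32, 40, 35, 33]  (not all equal)
t=4: [42, 32, 35, 39, 36, 35, 33, 35, 37, 42, 33, 36, 37, 34, 35, 41, 38, 37]  (not all equal)
t=5: [44, 36, 39, 42, 40, 40, 37, 39, 39, 44, 36, 40, 39, 38, 38, 44, 42, 40]  (not all equal)
t=6: [48, 40, 43, 46, 42, 43, 41, 42, 43, 48, 41, 44, 43, 42, 42, 47, 45, 44]  (not all equal)
t=7: [52, 45, 47, 50, 47, 48, 45, 46, 46, 51, 45, 49, 47, 46, 46, 51, 50, 48]  (not all equal)
t=8: [56, 50, 52, 55, 51, 52, 50, 51, 51, 56, 50, 53, 52, 51, 51, 55, 54, 53]  (not all equal)
t=9: [61, 55, 57, 60, 56, 57, 56, 56, 56, 61, 55, 59, 57, 56, 56, 61, 59, 58]  (not all equal)
t=10: [65, 61, 63, 65, 62, 63, 62, 62, 62, 65, 61, 64, 63, 62, 62, 64, 64, 63]  (not all equal)
t=11: [61, 64, 63, 61, 63, 63, 64, 64, 63, 61, 64, 62, 63, 63, 63, 61, 62, 63]  (not all equal)
t=12: [65, 62, 63, 64, 63, 63, 62, 62, 62, 64, 62, 63, 63, 63, 63, 64, 64, 63]  (not all equal)
t=13: [61, 63, 63, 62, 63, 63, 63, 63, 63, 61, 64, 62, 63, 63, 63, 62, 62, 63]  (not all equal)
t=14: [64, 62, 63, 64, 63, 63, 62, 62, 63, 64, 62, 63, 63, 63, 63, 64, 64, 63]  (not all equal)
t=15: [62, 63, 63, 62, 63, 63, 63, 63, 63, 62, 64, 62, 63, 63, 63, 62, 62, 63]  (not all equal)
t=16: [64, 62, 63, 64, 63, 63, 62, 62, 63, 64, 62, 63, 63, 63, 63, 63, 63, 63]  (not all equal)
t=17: [62, 63, 63, 62, 63, 63, 63, 63, 63, 62, 64, 62, 63, 63, 63, 62, 62, 63]  (not all equal)

Answer: never
Key observation: The state at step 15 reappears at step 17 — the system is in a cycle of period 2 from step 15 on.  No step 0..17 is synchronized, and the cycle repeats forever, so no step up to 80 (or ever) has all nodes equal.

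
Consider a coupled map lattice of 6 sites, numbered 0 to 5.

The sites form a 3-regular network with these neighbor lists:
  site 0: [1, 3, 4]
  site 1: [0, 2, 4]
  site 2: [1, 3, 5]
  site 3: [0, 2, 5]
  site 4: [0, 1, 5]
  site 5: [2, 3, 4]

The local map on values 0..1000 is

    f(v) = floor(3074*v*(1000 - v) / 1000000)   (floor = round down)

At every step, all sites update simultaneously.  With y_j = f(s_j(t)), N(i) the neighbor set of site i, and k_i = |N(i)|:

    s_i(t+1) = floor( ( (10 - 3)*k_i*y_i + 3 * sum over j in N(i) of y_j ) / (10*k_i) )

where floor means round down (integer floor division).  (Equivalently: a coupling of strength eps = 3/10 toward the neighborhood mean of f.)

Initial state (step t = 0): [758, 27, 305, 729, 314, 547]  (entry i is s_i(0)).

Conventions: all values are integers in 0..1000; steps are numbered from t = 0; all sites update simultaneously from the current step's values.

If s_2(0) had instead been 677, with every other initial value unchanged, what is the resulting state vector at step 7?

Simulating step by step:
t=0: [758, 27, 677, 729, 314, 547]
t=1: [529, 245, 615, 624, 603, 726]
t=2: [737, 620, 698, 715, 708, 646]
t=3: [615, 694, 658, 632, 646, 682]
t=4: [715, 668, 686, 708, 695, 676]
t=5: [634, 670, 662, 640, 653, 665]
t=6: [707, 684, 688, 704, 694, 687]
t=7: [640, 659, 657, 643, 652, 657]

Answer: [640, 659, 657, 643, 652, 657]
Key observation: This trace re-runs the system from the modified initial state.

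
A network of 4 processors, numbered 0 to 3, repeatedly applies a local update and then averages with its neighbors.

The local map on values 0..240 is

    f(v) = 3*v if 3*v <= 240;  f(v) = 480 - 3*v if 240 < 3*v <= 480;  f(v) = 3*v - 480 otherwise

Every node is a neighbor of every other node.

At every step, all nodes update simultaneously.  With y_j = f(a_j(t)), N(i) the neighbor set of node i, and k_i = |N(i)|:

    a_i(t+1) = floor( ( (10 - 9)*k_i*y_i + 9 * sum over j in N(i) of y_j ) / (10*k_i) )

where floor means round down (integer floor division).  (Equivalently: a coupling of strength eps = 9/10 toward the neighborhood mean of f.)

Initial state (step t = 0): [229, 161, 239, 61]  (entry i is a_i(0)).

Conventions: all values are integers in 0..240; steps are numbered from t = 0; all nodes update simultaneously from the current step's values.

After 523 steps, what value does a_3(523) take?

Answer: a_3(523) = 183
Key observation: The state at step 9, [33, 33, 33, 33], reappears at step 17: the system is in a cycle of period 8 from step 9 on.  Therefore the state at step 523 equals the state at step 9 + ((523 - 9) mod 8) = 11, which is [183, 183, 183, 183].

Derivation:
t=0: [229, 161, 239, 61]
t=1: [147, 188, 141, 152]
t=2: [53, 44, 49, 56]
t=3: [150, 155, 152, 148]
t=4: [25, 28, 26, 24]
t=5: [77, 75, 77, 78]
t=6: [230, 231, 230, 229]
t=7: [210, 209, 210, 210]
t=8: [149, 149, 149, 149]
t=9: [33, 33, 33, 33]
t=10: [99, 99, 99, 99]
t=11: [183, 183, 183, 183]
t=12: [69, 69, 69, 69]
t=13: [207, 207, 207, 207]
t=14: [141, 141, 141, 141]
t=15: [57, 57, 57, 57]
t=16: [171, 171, 171, 171]
t=17: [33, 33, 33, 33]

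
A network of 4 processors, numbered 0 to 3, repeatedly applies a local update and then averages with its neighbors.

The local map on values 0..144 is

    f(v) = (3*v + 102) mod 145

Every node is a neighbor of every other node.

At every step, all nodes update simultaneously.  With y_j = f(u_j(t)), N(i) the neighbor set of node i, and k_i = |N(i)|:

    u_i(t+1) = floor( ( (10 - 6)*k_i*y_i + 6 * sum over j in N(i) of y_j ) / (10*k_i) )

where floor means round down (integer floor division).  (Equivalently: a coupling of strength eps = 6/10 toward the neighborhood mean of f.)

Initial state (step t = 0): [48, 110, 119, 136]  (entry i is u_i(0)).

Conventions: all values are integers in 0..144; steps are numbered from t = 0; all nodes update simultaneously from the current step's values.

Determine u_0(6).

Answer: u_0(6) = 36

Derivation:
t=0: [48, 110, 119, 136]
t=1: [88, 96, 73, 83]
t=2: [68, 73, 59, 65]
t=3: [40, 43, 64, 39]
t=4: [63, 65, 49, 63]
t=5: [22, 24, 43, 22]
t=6: [36, 38, 49, 36]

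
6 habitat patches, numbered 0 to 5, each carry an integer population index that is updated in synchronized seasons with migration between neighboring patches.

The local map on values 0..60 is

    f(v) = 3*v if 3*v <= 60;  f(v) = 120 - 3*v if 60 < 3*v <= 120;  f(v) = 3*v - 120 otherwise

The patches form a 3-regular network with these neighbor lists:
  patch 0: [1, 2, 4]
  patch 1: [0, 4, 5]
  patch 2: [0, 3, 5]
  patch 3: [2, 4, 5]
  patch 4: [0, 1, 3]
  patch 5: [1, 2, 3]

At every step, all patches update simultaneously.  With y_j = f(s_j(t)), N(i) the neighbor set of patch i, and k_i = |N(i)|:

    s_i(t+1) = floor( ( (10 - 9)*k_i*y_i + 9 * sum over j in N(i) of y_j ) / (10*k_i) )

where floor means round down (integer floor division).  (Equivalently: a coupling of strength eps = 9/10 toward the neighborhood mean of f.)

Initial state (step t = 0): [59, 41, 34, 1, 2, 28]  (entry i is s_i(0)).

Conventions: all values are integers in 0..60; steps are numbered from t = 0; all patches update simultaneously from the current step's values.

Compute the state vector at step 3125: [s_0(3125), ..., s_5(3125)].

Answer: [6, 6, 6, 6, 7, 7]
Key observation: The state at step 13, [6, 6, 6, 6, 7, 7], reappears at step 17: the system is in a cycle of period 4 from step 13 on.  Therefore the state at step 3125 equals the state at step 13 + ((3125 - 13) mod 4) = 13, which is [6, 6, 6, 6, 7, 7].

Derivation:
t=0: [59, 41, 34, 1, 2, 28]
t=1: [13, 30, 30, 18, 19, 10]
t=2: [39, 40, 39, 40, 42, 37]
t=3: [3, 5, 3, 5, 1, 1]
t=4: [9, 6, 9, 6, 12, 12]
t=5: [27, 31, 27, 31, 22, 22]
t=6: [39, 46, 39, 46, 33, 33]
t=7: [12, 15, 12, 15, 13, 13]
t=8: [39, 38, 39, 38, 41, 41]
t=9: [3, 3, 3, 3, 4, 4]
t=10: [9, 10, 9, 10, 9, 9]
t=11: [27, 27, 27, 27, 28, 28]
t=12: [38, 37, 38, 37, 38, 38]
t=13: [6, 6, 6, 6, 7, 7]
t=14: [18, 19, 18, 19, 18, 18]
t=15: [54, 54, 54, 54, 55, 55]
t=16: [42, 43, 42, 43, 42, 42]
t=17: [6, 6, 6, 6, 7, 7]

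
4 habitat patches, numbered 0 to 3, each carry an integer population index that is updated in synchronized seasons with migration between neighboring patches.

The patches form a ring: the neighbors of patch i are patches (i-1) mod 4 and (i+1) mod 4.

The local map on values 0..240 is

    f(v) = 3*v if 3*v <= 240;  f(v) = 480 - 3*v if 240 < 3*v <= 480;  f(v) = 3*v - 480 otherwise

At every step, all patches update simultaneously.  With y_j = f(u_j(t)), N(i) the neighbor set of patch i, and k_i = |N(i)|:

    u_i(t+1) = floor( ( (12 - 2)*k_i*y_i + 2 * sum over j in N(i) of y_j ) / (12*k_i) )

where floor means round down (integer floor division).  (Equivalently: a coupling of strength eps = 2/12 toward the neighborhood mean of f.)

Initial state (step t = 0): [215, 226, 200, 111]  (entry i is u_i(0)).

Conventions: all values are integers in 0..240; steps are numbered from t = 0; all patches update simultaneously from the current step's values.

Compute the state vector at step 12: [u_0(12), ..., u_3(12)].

Simulating step by step:
t=0: [215, 226, 200, 111]
t=1: [166, 188, 128, 146]
t=2: [25, 79, 90, 44]
t=3: [93, 221, 205, 133]
t=4: [189, 180, 134, 95]
t=5: [93, 63, 86, 176]
t=6: [187, 192, 204, 75]
t=7: [94, 97, 136, 205]
t=8: [192, 180, 87, 135]
t=9: [91, 76, 193, 88]
t=10: [209, 215, 119, 205]
t=11: [147, 160, 127, 135]
t=12: [38, 11, 88, 74]

Answer: [38, 11, 88, 74]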